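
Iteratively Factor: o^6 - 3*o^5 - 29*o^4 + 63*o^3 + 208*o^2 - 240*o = (o + 4)*(o^5 - 7*o^4 - o^3 + 67*o^2 - 60*o) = (o - 5)*(o + 4)*(o^4 - 2*o^3 - 11*o^2 + 12*o) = (o - 5)*(o - 4)*(o + 4)*(o^3 + 2*o^2 - 3*o) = o*(o - 5)*(o - 4)*(o + 4)*(o^2 + 2*o - 3) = o*(o - 5)*(o - 4)*(o + 3)*(o + 4)*(o - 1)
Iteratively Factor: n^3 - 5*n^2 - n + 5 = (n - 1)*(n^2 - 4*n - 5) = (n - 5)*(n - 1)*(n + 1)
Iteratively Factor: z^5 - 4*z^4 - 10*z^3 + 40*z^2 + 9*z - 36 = (z - 3)*(z^4 - z^3 - 13*z^2 + z + 12) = (z - 3)*(z + 1)*(z^3 - 2*z^2 - 11*z + 12) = (z - 3)*(z - 1)*(z + 1)*(z^2 - z - 12) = (z - 4)*(z - 3)*(z - 1)*(z + 1)*(z + 3)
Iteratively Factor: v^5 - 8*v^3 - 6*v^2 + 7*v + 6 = (v - 3)*(v^4 + 3*v^3 + v^2 - 3*v - 2) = (v - 3)*(v + 1)*(v^3 + 2*v^2 - v - 2) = (v - 3)*(v + 1)^2*(v^2 + v - 2) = (v - 3)*(v + 1)^2*(v + 2)*(v - 1)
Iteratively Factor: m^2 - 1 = (m - 1)*(m + 1)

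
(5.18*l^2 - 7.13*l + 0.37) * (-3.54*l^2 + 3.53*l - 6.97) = -18.3372*l^4 + 43.5256*l^3 - 62.5833*l^2 + 51.0022*l - 2.5789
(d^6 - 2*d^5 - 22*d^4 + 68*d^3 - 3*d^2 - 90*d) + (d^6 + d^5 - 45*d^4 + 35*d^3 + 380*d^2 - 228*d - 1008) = 2*d^6 - d^5 - 67*d^4 + 103*d^3 + 377*d^2 - 318*d - 1008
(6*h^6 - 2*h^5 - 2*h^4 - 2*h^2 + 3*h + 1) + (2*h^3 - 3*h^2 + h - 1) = 6*h^6 - 2*h^5 - 2*h^4 + 2*h^3 - 5*h^2 + 4*h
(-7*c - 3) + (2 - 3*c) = -10*c - 1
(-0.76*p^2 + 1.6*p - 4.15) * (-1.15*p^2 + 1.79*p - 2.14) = 0.874*p^4 - 3.2004*p^3 + 9.2629*p^2 - 10.8525*p + 8.881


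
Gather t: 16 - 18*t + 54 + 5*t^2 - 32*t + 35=5*t^2 - 50*t + 105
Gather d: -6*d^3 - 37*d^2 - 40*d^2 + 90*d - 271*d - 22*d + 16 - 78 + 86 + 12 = -6*d^3 - 77*d^2 - 203*d + 36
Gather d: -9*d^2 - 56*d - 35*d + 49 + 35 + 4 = -9*d^2 - 91*d + 88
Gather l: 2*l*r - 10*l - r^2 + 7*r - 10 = l*(2*r - 10) - r^2 + 7*r - 10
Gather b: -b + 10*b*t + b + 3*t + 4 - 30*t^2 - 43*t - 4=10*b*t - 30*t^2 - 40*t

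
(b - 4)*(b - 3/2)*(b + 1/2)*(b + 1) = b^4 - 4*b^3 - 7*b^2/4 + 25*b/4 + 3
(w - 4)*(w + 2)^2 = w^3 - 12*w - 16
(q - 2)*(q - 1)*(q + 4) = q^3 + q^2 - 10*q + 8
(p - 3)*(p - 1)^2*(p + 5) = p^4 - 18*p^2 + 32*p - 15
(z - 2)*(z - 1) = z^2 - 3*z + 2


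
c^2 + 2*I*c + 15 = (c - 3*I)*(c + 5*I)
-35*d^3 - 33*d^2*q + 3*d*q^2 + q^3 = (-5*d + q)*(d + q)*(7*d + q)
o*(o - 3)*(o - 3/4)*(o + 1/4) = o^4 - 7*o^3/2 + 21*o^2/16 + 9*o/16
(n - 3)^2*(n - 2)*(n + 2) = n^4 - 6*n^3 + 5*n^2 + 24*n - 36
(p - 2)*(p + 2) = p^2 - 4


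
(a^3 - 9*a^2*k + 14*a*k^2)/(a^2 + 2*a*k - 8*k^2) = a*(a - 7*k)/(a + 4*k)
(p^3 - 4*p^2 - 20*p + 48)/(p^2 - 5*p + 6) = (p^2 - 2*p - 24)/(p - 3)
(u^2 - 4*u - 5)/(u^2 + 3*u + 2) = (u - 5)/(u + 2)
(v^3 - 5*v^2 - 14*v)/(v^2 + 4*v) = (v^2 - 5*v - 14)/(v + 4)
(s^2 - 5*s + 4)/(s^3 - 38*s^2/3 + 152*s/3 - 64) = 3*(s - 1)/(3*s^2 - 26*s + 48)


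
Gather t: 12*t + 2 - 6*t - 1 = 6*t + 1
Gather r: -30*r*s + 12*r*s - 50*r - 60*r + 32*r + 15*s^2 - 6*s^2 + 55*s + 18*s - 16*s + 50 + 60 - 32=r*(-18*s - 78) + 9*s^2 + 57*s + 78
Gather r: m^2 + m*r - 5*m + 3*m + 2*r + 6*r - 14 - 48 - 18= m^2 - 2*m + r*(m + 8) - 80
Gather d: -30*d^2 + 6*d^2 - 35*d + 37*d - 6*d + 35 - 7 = -24*d^2 - 4*d + 28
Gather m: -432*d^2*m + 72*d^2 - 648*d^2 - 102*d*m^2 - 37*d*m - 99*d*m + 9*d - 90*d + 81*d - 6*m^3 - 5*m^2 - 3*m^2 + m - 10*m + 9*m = -576*d^2 - 6*m^3 + m^2*(-102*d - 8) + m*(-432*d^2 - 136*d)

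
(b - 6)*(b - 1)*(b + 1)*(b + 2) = b^4 - 4*b^3 - 13*b^2 + 4*b + 12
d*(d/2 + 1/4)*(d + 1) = d^3/2 + 3*d^2/4 + d/4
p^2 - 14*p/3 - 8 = (p - 6)*(p + 4/3)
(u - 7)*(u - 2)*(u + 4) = u^3 - 5*u^2 - 22*u + 56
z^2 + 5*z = z*(z + 5)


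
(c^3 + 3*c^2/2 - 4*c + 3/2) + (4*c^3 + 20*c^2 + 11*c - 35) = 5*c^3 + 43*c^2/2 + 7*c - 67/2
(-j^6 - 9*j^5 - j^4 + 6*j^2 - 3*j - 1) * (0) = 0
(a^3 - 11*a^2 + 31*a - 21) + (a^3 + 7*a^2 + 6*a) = 2*a^3 - 4*a^2 + 37*a - 21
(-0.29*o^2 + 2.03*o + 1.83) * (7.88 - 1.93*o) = 0.5597*o^3 - 6.2031*o^2 + 12.4645*o + 14.4204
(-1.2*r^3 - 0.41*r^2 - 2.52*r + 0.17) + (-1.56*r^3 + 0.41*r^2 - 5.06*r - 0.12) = -2.76*r^3 - 7.58*r + 0.05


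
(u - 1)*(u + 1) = u^2 - 1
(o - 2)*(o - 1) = o^2 - 3*o + 2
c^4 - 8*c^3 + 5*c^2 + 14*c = c*(c - 7)*(c - 2)*(c + 1)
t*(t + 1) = t^2 + t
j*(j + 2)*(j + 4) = j^3 + 6*j^2 + 8*j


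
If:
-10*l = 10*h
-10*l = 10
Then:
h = 1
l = -1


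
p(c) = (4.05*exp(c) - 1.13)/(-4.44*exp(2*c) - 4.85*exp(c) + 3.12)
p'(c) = (4.05*exp(c) - 1.13)*(8.88*exp(2*c) + 4.85*exp(c))/(-4.44*exp(2*c) - 4.85*exp(c) + 3.12)^2 + 4.05*exp(c)/(-4.44*exp(2*c) - 4.85*exp(c) + 3.12) = (17.982*exp(2*c) - 10.0344*exp(c) + 7.1555)*exp(c)/(19.7136*exp(4*c) + 43.068*exp(3*c) - 4.18310000000001*exp(2*c) - 30.264*exp(c) + 9.7344)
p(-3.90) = -0.35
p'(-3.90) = 0.02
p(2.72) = -0.06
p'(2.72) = 0.05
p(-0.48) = -0.87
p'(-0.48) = 1.94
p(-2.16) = -0.27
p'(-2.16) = 0.11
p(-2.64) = -0.31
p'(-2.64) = 0.06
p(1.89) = -0.11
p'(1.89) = 0.10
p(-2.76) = -0.31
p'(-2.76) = 0.05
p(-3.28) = -0.33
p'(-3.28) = 0.03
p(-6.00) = -0.36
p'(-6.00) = 0.00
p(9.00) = 0.00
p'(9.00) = 0.00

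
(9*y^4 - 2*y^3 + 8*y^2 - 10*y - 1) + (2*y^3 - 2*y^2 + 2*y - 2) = 9*y^4 + 6*y^2 - 8*y - 3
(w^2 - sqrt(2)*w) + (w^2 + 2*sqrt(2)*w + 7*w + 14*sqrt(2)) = 2*w^2 + sqrt(2)*w + 7*w + 14*sqrt(2)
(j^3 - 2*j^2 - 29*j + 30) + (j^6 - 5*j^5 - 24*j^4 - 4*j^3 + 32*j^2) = j^6 - 5*j^5 - 24*j^4 - 3*j^3 + 30*j^2 - 29*j + 30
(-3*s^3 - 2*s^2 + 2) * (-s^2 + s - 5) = 3*s^5 - s^4 + 13*s^3 + 8*s^2 + 2*s - 10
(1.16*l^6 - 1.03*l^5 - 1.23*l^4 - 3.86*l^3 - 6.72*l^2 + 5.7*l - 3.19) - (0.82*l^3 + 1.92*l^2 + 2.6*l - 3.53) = 1.16*l^6 - 1.03*l^5 - 1.23*l^4 - 4.68*l^3 - 8.64*l^2 + 3.1*l + 0.34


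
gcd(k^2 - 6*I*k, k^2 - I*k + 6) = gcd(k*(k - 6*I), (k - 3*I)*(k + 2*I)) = 1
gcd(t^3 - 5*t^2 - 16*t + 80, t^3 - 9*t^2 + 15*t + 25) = t - 5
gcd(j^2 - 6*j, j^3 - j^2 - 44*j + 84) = j - 6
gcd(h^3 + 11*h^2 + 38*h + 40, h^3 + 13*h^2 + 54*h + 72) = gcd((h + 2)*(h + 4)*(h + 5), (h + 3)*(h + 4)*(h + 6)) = h + 4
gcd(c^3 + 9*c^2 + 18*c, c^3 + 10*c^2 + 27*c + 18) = c^2 + 9*c + 18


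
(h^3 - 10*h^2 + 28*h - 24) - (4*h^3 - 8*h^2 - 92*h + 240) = -3*h^3 - 2*h^2 + 120*h - 264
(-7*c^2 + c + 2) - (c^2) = -8*c^2 + c + 2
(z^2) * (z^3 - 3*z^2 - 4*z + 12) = z^5 - 3*z^4 - 4*z^3 + 12*z^2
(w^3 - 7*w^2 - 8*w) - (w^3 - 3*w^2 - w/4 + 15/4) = -4*w^2 - 31*w/4 - 15/4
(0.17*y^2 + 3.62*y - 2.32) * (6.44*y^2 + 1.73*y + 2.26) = 1.0948*y^4 + 23.6069*y^3 - 8.294*y^2 + 4.1676*y - 5.2432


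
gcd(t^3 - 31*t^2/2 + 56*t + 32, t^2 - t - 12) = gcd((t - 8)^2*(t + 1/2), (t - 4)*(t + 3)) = 1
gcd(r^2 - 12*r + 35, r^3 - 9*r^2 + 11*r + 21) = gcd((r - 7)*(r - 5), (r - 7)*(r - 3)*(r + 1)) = r - 7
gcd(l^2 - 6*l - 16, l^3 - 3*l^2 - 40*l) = l - 8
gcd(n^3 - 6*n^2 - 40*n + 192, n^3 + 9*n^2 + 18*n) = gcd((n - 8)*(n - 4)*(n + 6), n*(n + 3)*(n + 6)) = n + 6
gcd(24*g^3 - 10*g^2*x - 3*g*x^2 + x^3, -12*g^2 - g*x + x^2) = -12*g^2 - g*x + x^2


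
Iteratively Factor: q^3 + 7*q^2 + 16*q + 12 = (q + 2)*(q^2 + 5*q + 6) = (q + 2)^2*(q + 3)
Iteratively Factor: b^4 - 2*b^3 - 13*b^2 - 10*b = (b + 2)*(b^3 - 4*b^2 - 5*b) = b*(b + 2)*(b^2 - 4*b - 5) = b*(b - 5)*(b + 2)*(b + 1)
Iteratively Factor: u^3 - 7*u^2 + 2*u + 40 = (u - 4)*(u^2 - 3*u - 10) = (u - 4)*(u + 2)*(u - 5)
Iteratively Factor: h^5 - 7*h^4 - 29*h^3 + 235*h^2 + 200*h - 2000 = (h - 5)*(h^4 - 2*h^3 - 39*h^2 + 40*h + 400) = (h - 5)*(h + 4)*(h^3 - 6*h^2 - 15*h + 100) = (h - 5)*(h + 4)^2*(h^2 - 10*h + 25) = (h - 5)^2*(h + 4)^2*(h - 5)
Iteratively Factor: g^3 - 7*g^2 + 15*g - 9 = (g - 3)*(g^2 - 4*g + 3) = (g - 3)^2*(g - 1)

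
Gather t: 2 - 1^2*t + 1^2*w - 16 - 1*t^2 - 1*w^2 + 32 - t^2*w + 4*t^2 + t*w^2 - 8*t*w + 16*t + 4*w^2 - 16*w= t^2*(3 - w) + t*(w^2 - 8*w + 15) + 3*w^2 - 15*w + 18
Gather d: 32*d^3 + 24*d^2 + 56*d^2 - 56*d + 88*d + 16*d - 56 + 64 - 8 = 32*d^3 + 80*d^2 + 48*d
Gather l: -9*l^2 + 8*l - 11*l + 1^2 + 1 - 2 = -9*l^2 - 3*l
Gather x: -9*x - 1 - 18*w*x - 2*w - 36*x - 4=-2*w + x*(-18*w - 45) - 5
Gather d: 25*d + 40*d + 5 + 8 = 65*d + 13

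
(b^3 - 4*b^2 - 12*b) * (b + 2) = b^4 - 2*b^3 - 20*b^2 - 24*b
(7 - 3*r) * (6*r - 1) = -18*r^2 + 45*r - 7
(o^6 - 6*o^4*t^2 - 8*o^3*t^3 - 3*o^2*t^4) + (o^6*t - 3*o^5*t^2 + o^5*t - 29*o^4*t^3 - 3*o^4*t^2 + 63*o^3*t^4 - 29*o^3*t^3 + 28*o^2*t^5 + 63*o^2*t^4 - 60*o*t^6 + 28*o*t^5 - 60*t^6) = o^6*t + o^6 - 3*o^5*t^2 + o^5*t - 29*o^4*t^3 - 9*o^4*t^2 + 63*o^3*t^4 - 37*o^3*t^3 + 28*o^2*t^5 + 60*o^2*t^4 - 60*o*t^6 + 28*o*t^5 - 60*t^6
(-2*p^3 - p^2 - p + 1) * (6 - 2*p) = 4*p^4 - 10*p^3 - 4*p^2 - 8*p + 6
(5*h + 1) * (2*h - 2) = 10*h^2 - 8*h - 2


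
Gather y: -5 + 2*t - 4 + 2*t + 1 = 4*t - 8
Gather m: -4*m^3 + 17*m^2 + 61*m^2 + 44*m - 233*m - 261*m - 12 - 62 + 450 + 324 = -4*m^3 + 78*m^2 - 450*m + 700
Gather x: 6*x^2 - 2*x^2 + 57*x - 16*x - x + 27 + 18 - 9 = 4*x^2 + 40*x + 36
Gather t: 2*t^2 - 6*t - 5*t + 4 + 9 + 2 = 2*t^2 - 11*t + 15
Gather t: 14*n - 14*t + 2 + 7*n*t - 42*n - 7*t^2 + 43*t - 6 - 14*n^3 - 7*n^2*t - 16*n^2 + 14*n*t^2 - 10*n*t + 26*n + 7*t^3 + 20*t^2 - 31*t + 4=-14*n^3 - 16*n^2 - 2*n + 7*t^3 + t^2*(14*n + 13) + t*(-7*n^2 - 3*n - 2)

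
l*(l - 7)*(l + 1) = l^3 - 6*l^2 - 7*l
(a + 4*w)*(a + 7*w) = a^2 + 11*a*w + 28*w^2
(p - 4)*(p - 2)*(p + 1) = p^3 - 5*p^2 + 2*p + 8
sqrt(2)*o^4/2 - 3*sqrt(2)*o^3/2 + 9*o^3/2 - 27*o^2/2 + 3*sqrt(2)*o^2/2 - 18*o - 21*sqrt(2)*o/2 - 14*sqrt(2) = (o - 4)*(o + sqrt(2))*(o + 7*sqrt(2)/2)*(sqrt(2)*o/2 + sqrt(2)/2)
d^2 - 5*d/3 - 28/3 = (d - 4)*(d + 7/3)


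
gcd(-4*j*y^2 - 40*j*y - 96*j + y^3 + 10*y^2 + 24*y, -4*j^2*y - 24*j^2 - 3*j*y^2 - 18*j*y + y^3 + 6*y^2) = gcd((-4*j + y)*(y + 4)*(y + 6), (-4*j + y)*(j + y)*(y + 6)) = -4*j*y - 24*j + y^2 + 6*y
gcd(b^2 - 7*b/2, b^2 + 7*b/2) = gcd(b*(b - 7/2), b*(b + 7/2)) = b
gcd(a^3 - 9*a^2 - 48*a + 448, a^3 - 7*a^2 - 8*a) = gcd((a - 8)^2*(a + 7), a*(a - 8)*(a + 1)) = a - 8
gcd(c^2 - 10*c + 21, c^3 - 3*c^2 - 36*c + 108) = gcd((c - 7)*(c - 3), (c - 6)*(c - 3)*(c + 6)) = c - 3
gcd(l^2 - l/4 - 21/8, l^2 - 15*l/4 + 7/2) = l - 7/4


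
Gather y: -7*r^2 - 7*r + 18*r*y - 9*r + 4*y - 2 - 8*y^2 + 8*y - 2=-7*r^2 - 16*r - 8*y^2 + y*(18*r + 12) - 4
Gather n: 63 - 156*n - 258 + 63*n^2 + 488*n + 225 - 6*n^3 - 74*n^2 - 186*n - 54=-6*n^3 - 11*n^2 + 146*n - 24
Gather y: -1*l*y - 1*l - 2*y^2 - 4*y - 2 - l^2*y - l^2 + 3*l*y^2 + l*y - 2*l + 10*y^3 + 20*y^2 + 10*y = -l^2 - 3*l + 10*y^3 + y^2*(3*l + 18) + y*(6 - l^2) - 2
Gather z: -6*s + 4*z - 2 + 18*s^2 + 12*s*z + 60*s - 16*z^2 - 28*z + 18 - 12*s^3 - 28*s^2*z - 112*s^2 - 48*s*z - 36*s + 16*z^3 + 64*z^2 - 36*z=-12*s^3 - 94*s^2 + 18*s + 16*z^3 + 48*z^2 + z*(-28*s^2 - 36*s - 60) + 16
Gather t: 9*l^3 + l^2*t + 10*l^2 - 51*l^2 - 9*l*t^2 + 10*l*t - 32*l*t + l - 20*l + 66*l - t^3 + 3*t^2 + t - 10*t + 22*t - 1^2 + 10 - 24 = 9*l^3 - 41*l^2 + 47*l - t^3 + t^2*(3 - 9*l) + t*(l^2 - 22*l + 13) - 15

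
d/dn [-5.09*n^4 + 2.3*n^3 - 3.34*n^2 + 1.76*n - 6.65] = -20.36*n^3 + 6.9*n^2 - 6.68*n + 1.76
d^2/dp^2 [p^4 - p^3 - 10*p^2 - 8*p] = 12*p^2 - 6*p - 20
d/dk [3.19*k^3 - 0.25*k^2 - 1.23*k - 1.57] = 9.57*k^2 - 0.5*k - 1.23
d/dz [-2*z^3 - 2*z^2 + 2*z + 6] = -6*z^2 - 4*z + 2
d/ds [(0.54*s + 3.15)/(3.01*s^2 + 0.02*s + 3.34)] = (-1.6254*s^2 - 18.963*s + 1.7406)/(9.0601*s^4 + 0.1204*s^3 + 20.1072*s^2 + 0.1336*s + 11.1556)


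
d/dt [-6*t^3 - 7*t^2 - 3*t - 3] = -18*t^2 - 14*t - 3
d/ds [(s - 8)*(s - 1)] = 2*s - 9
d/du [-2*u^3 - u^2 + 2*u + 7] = -6*u^2 - 2*u + 2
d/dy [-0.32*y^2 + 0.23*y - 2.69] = 0.23 - 0.64*y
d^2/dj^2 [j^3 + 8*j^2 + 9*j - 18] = 6*j + 16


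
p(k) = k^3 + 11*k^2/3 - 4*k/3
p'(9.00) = 307.67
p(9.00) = 1014.00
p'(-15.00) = 563.67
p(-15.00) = -2530.00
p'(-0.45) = -4.03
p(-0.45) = 1.25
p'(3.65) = 65.40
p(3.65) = 92.61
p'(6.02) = 151.53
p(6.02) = 343.02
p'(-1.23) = -5.81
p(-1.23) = 5.33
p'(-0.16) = -2.43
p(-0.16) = 0.30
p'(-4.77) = 31.95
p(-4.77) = -18.74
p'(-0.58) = -4.58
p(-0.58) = 1.81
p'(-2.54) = -0.61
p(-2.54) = 10.66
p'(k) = 3*k^2 + 22*k/3 - 4/3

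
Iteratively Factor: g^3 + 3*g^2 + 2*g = (g + 1)*(g^2 + 2*g) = g*(g + 1)*(g + 2)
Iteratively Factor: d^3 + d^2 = (d)*(d^2 + d) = d*(d + 1)*(d)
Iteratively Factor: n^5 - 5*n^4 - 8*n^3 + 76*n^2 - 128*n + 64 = (n - 2)*(n^4 - 3*n^3 - 14*n^2 + 48*n - 32) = (n - 2)*(n + 4)*(n^3 - 7*n^2 + 14*n - 8) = (n - 4)*(n - 2)*(n + 4)*(n^2 - 3*n + 2) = (n - 4)*(n - 2)*(n - 1)*(n + 4)*(n - 2)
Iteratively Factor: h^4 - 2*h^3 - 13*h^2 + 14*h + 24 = (h + 3)*(h^3 - 5*h^2 + 2*h + 8) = (h - 2)*(h + 3)*(h^2 - 3*h - 4) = (h - 2)*(h + 1)*(h + 3)*(h - 4)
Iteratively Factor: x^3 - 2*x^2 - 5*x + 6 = (x + 2)*(x^2 - 4*x + 3) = (x - 1)*(x + 2)*(x - 3)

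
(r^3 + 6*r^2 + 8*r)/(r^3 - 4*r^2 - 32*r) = (r + 2)/(r - 8)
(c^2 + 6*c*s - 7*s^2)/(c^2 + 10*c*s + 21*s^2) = (c - s)/(c + 3*s)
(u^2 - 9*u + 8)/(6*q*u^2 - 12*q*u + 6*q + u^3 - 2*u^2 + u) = (u - 8)/(6*q*u - 6*q + u^2 - u)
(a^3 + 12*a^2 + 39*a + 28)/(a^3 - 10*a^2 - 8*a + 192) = (a^2 + 8*a + 7)/(a^2 - 14*a + 48)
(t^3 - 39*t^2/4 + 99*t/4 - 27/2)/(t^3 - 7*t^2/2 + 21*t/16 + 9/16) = 4*(t - 6)/(4*t + 1)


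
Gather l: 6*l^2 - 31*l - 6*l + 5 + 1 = 6*l^2 - 37*l + 6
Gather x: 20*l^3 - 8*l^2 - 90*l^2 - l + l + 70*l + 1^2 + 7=20*l^3 - 98*l^2 + 70*l + 8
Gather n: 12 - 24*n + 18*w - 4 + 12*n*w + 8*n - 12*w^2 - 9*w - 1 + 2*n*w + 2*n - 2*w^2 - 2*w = n*(14*w - 14) - 14*w^2 + 7*w + 7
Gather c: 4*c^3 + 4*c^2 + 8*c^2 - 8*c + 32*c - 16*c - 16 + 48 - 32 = 4*c^3 + 12*c^2 + 8*c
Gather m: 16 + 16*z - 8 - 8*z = 8*z + 8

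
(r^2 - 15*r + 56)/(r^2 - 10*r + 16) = (r - 7)/(r - 2)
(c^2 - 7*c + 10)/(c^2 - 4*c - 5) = (c - 2)/(c + 1)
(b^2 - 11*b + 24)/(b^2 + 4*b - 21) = (b - 8)/(b + 7)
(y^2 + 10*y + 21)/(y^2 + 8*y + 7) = (y + 3)/(y + 1)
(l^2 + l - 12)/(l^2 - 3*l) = (l + 4)/l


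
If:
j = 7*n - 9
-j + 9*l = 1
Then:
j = 7*n - 9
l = 7*n/9 - 8/9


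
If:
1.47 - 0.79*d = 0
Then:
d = 1.86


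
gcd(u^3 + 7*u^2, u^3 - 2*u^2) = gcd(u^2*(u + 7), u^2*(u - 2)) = u^2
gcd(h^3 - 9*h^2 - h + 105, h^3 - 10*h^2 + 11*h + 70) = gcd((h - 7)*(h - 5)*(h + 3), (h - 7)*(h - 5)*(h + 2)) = h^2 - 12*h + 35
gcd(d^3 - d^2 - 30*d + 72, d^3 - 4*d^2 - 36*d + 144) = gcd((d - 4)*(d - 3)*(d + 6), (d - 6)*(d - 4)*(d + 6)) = d^2 + 2*d - 24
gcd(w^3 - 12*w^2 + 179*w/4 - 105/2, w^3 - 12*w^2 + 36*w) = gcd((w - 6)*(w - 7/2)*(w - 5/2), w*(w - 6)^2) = w - 6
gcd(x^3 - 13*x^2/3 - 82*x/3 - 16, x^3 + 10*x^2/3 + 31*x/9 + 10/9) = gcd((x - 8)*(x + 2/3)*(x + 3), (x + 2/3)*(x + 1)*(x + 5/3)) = x + 2/3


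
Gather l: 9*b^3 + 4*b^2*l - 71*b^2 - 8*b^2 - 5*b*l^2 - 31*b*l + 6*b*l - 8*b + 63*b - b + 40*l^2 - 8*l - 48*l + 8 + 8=9*b^3 - 79*b^2 + 54*b + l^2*(40 - 5*b) + l*(4*b^2 - 25*b - 56) + 16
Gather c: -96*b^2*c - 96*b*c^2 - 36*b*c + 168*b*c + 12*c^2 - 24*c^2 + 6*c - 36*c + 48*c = c^2*(-96*b - 12) + c*(-96*b^2 + 132*b + 18)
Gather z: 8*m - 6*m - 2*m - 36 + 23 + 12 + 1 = 0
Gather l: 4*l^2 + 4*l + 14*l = 4*l^2 + 18*l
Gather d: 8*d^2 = 8*d^2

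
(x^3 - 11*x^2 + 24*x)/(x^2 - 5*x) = (x^2 - 11*x + 24)/(x - 5)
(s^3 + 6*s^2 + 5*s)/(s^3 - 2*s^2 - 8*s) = (s^2 + 6*s + 5)/(s^2 - 2*s - 8)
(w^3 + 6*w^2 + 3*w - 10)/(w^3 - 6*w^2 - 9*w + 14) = (w + 5)/(w - 7)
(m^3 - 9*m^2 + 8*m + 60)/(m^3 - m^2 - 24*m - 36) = (m - 5)/(m + 3)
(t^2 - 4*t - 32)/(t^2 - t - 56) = (t + 4)/(t + 7)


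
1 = 1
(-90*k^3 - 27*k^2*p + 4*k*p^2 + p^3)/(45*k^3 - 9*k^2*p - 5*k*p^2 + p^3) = (6*k + p)/(-3*k + p)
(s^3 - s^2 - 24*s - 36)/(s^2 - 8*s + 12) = (s^2 + 5*s + 6)/(s - 2)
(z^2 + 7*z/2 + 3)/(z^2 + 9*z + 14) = (z + 3/2)/(z + 7)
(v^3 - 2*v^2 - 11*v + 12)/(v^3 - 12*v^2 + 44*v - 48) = (v^2 + 2*v - 3)/(v^2 - 8*v + 12)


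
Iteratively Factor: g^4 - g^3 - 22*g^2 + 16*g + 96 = (g + 2)*(g^3 - 3*g^2 - 16*g + 48) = (g + 2)*(g + 4)*(g^2 - 7*g + 12) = (g - 3)*(g + 2)*(g + 4)*(g - 4)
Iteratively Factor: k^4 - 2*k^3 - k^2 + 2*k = (k - 1)*(k^3 - k^2 - 2*k) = (k - 2)*(k - 1)*(k^2 + k) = k*(k - 2)*(k - 1)*(k + 1)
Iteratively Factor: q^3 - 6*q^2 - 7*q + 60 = (q - 4)*(q^2 - 2*q - 15) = (q - 4)*(q + 3)*(q - 5)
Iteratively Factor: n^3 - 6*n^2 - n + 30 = (n - 5)*(n^2 - n - 6) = (n - 5)*(n + 2)*(n - 3)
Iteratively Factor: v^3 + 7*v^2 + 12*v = (v + 3)*(v^2 + 4*v) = v*(v + 3)*(v + 4)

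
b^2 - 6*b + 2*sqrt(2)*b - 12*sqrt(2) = (b - 6)*(b + 2*sqrt(2))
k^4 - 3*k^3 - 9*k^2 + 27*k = k*(k - 3)^2*(k + 3)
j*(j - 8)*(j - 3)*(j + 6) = j^4 - 5*j^3 - 42*j^2 + 144*j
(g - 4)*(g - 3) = g^2 - 7*g + 12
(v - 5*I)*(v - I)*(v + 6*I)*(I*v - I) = I*v^4 - I*v^3 + 31*I*v^2 + 30*v - 31*I*v - 30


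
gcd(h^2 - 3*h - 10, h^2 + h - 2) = h + 2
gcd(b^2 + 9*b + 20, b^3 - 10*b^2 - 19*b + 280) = b + 5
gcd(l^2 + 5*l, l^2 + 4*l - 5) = l + 5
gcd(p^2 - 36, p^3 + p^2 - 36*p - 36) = p^2 - 36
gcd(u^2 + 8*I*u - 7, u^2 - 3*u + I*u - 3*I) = u + I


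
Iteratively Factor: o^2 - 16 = (o + 4)*(o - 4)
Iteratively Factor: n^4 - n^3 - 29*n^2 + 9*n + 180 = (n + 4)*(n^3 - 5*n^2 - 9*n + 45) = (n - 5)*(n + 4)*(n^2 - 9) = (n - 5)*(n + 3)*(n + 4)*(n - 3)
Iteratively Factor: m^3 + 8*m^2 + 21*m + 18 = (m + 2)*(m^2 + 6*m + 9) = (m + 2)*(m + 3)*(m + 3)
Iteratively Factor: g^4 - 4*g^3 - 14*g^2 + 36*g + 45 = (g - 3)*(g^3 - g^2 - 17*g - 15) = (g - 3)*(g + 1)*(g^2 - 2*g - 15) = (g - 5)*(g - 3)*(g + 1)*(g + 3)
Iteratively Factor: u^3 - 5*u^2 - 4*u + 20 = (u + 2)*(u^2 - 7*u + 10) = (u - 2)*(u + 2)*(u - 5)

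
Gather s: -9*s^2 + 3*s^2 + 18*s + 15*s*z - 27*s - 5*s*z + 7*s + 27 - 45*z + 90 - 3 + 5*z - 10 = -6*s^2 + s*(10*z - 2) - 40*z + 104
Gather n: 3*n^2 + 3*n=3*n^2 + 3*n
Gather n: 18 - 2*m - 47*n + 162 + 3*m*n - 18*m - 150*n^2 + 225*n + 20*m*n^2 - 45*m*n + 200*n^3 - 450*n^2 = -20*m + 200*n^3 + n^2*(20*m - 600) + n*(178 - 42*m) + 180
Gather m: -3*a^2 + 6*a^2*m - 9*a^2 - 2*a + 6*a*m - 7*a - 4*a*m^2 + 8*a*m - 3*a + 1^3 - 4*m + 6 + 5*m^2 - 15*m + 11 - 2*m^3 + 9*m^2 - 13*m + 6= -12*a^2 - 12*a - 2*m^3 + m^2*(14 - 4*a) + m*(6*a^2 + 14*a - 32) + 24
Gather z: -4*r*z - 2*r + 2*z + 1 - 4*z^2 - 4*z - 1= -2*r - 4*z^2 + z*(-4*r - 2)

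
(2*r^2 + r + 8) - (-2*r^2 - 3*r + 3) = 4*r^2 + 4*r + 5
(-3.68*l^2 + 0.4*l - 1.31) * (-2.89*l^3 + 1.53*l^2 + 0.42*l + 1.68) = 10.6352*l^5 - 6.7864*l^4 + 2.8523*l^3 - 8.0187*l^2 + 0.1218*l - 2.2008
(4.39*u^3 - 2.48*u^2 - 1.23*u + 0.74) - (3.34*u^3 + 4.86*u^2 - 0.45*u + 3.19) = 1.05*u^3 - 7.34*u^2 - 0.78*u - 2.45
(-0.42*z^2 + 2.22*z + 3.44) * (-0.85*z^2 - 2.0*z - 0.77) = 0.357*z^4 - 1.047*z^3 - 7.0406*z^2 - 8.5894*z - 2.6488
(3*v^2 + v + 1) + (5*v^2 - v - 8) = 8*v^2 - 7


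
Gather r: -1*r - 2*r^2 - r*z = -2*r^2 + r*(-z - 1)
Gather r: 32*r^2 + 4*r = 32*r^2 + 4*r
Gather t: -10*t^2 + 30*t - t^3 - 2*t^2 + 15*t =-t^3 - 12*t^2 + 45*t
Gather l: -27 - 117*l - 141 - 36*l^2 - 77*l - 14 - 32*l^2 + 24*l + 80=-68*l^2 - 170*l - 102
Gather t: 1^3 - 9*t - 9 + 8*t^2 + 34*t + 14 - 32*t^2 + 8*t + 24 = -24*t^2 + 33*t + 30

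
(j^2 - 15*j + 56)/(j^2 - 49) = (j - 8)/(j + 7)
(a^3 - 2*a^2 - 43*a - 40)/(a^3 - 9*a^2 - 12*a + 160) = (a^2 + 6*a + 5)/(a^2 - a - 20)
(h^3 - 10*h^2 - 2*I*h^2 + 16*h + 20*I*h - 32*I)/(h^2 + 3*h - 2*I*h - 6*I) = (h^2 - 10*h + 16)/(h + 3)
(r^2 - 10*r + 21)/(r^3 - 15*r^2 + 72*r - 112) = (r - 3)/(r^2 - 8*r + 16)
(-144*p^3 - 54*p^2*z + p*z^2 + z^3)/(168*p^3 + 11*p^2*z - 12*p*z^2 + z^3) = (6*p + z)/(-7*p + z)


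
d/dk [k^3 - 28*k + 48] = 3*k^2 - 28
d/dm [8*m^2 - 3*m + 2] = 16*m - 3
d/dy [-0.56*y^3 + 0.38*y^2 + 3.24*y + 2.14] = -1.68*y^2 + 0.76*y + 3.24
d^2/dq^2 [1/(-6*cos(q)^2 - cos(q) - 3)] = (144*sin(q)^4 - sin(q)^2 - 51*cos(q)/2 + 9*cos(3*q)/2 - 109)/(-6*sin(q)^2 + cos(q) + 9)^3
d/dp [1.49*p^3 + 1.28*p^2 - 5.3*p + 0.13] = 4.47*p^2 + 2.56*p - 5.3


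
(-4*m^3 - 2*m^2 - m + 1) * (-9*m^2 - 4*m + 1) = 36*m^5 + 34*m^4 + 13*m^3 - 7*m^2 - 5*m + 1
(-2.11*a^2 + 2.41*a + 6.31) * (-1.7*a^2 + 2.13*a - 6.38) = 3.587*a^4 - 8.5913*a^3 + 7.8681*a^2 - 1.9355*a - 40.2578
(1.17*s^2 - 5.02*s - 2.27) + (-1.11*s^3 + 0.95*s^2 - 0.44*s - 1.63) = -1.11*s^3 + 2.12*s^2 - 5.46*s - 3.9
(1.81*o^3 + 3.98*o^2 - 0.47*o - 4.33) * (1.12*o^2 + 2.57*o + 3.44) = 2.0272*o^5 + 9.1093*o^4 + 15.9286*o^3 + 7.6337*o^2 - 12.7449*o - 14.8952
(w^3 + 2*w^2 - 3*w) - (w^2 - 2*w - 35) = w^3 + w^2 - w + 35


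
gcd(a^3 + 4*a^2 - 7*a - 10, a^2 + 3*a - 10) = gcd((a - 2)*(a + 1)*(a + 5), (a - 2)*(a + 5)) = a^2 + 3*a - 10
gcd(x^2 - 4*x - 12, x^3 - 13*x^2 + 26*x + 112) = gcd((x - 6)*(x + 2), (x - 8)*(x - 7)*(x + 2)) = x + 2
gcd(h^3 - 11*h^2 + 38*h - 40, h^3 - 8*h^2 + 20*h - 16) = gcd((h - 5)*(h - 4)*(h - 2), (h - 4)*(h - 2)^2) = h^2 - 6*h + 8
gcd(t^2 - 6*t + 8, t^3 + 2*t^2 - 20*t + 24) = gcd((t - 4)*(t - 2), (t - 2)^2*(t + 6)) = t - 2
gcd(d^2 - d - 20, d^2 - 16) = d + 4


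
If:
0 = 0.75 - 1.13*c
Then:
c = 0.66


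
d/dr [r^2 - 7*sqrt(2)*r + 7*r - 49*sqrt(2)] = 2*r - 7*sqrt(2) + 7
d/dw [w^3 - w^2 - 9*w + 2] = 3*w^2 - 2*w - 9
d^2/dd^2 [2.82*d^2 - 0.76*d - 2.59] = 5.64000000000000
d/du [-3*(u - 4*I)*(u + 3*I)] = -6*u + 3*I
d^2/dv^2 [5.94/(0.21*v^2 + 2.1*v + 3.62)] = (-0.523908*v^2 - 5.23908*v + 5.94*(0.42*v + 2.1)*(0.84*v + 4.2) - 9.031176)/(0.21*v^2 + 2.1*v + 3.62)^3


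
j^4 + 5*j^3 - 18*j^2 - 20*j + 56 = (j - 2)^2*(j + 2)*(j + 7)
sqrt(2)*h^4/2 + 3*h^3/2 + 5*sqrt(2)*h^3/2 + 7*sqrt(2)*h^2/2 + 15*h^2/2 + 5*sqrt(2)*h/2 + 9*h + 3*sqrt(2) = (h + 2)*(h + 3)*(h + sqrt(2))*(sqrt(2)*h/2 + 1/2)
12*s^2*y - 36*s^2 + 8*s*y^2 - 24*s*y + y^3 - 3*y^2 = (2*s + y)*(6*s + y)*(y - 3)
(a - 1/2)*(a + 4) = a^2 + 7*a/2 - 2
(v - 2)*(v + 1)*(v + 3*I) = v^3 - v^2 + 3*I*v^2 - 2*v - 3*I*v - 6*I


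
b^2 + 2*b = b*(b + 2)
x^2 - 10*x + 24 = (x - 6)*(x - 4)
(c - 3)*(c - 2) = c^2 - 5*c + 6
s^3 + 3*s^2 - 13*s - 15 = (s - 3)*(s + 1)*(s + 5)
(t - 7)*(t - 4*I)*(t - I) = t^3 - 7*t^2 - 5*I*t^2 - 4*t + 35*I*t + 28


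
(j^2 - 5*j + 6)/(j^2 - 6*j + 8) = (j - 3)/(j - 4)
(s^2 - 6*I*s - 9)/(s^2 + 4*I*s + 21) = (s - 3*I)/(s + 7*I)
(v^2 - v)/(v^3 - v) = 1/(v + 1)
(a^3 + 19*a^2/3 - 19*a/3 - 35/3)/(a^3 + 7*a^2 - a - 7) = (a - 5/3)/(a - 1)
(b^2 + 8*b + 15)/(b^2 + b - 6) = (b + 5)/(b - 2)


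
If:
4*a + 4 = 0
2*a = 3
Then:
No Solution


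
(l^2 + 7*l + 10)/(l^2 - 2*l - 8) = (l + 5)/(l - 4)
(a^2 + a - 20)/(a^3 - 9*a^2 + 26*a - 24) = (a + 5)/(a^2 - 5*a + 6)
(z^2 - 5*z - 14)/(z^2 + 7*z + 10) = (z - 7)/(z + 5)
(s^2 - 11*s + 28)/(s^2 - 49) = (s - 4)/(s + 7)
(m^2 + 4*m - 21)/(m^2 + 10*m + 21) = (m - 3)/(m + 3)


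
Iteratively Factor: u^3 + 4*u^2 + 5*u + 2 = (u + 1)*(u^2 + 3*u + 2) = (u + 1)^2*(u + 2)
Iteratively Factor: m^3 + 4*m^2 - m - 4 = (m - 1)*(m^2 + 5*m + 4) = (m - 1)*(m + 4)*(m + 1)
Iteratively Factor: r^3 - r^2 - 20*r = (r)*(r^2 - r - 20) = r*(r + 4)*(r - 5)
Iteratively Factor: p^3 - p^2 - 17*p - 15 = (p + 3)*(p^2 - 4*p - 5) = (p - 5)*(p + 3)*(p + 1)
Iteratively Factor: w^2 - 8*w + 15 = (w - 3)*(w - 5)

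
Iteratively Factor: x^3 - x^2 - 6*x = (x - 3)*(x^2 + 2*x) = (x - 3)*(x + 2)*(x)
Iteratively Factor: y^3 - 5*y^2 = (y)*(y^2 - 5*y) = y*(y - 5)*(y)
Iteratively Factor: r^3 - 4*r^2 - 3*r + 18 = (r - 3)*(r^2 - r - 6) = (r - 3)*(r + 2)*(r - 3)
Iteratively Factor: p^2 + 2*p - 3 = (p - 1)*(p + 3)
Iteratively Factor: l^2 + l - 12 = (l - 3)*(l + 4)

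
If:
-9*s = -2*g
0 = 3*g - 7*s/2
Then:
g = 0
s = 0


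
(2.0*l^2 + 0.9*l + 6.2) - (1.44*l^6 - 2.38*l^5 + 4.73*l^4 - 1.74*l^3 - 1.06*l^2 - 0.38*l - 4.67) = -1.44*l^6 + 2.38*l^5 - 4.73*l^4 + 1.74*l^3 + 3.06*l^2 + 1.28*l + 10.87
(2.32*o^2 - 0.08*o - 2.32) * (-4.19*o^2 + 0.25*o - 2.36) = -9.7208*o^4 + 0.9152*o^3 + 4.2256*o^2 - 0.3912*o + 5.4752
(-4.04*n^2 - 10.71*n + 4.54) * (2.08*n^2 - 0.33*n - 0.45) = -8.4032*n^4 - 20.9436*n^3 + 14.7955*n^2 + 3.3213*n - 2.043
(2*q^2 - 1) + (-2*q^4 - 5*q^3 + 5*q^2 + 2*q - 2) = -2*q^4 - 5*q^3 + 7*q^2 + 2*q - 3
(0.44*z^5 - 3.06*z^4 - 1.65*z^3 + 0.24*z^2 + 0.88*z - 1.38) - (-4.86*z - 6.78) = 0.44*z^5 - 3.06*z^4 - 1.65*z^3 + 0.24*z^2 + 5.74*z + 5.4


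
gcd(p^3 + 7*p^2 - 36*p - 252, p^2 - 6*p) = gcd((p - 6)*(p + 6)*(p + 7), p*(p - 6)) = p - 6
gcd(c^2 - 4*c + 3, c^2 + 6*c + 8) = 1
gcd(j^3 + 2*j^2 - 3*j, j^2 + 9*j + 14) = 1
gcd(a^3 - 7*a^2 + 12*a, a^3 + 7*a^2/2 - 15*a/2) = a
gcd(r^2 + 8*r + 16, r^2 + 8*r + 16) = r^2 + 8*r + 16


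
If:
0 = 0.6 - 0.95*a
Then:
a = 0.63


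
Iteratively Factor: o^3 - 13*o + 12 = (o - 3)*(o^2 + 3*o - 4) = (o - 3)*(o - 1)*(o + 4)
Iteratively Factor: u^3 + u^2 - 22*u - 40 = (u + 4)*(u^2 - 3*u - 10) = (u + 2)*(u + 4)*(u - 5)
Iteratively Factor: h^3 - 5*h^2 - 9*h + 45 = (h - 3)*(h^2 - 2*h - 15) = (h - 5)*(h - 3)*(h + 3)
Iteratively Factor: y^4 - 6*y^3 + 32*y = (y - 4)*(y^3 - 2*y^2 - 8*y) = (y - 4)*(y + 2)*(y^2 - 4*y) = y*(y - 4)*(y + 2)*(y - 4)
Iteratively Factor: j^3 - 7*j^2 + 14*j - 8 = (j - 2)*(j^2 - 5*j + 4) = (j - 2)*(j - 1)*(j - 4)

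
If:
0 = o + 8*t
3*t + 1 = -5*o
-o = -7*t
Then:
No Solution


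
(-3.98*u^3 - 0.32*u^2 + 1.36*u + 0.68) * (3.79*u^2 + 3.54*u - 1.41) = -15.0842*u^5 - 15.302*u^4 + 9.6334*u^3 + 7.8428*u^2 + 0.4896*u - 0.9588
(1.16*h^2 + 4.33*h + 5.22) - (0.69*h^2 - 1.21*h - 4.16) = 0.47*h^2 + 5.54*h + 9.38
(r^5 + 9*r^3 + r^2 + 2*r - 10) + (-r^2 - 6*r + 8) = r^5 + 9*r^3 - 4*r - 2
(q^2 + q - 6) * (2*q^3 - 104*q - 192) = 2*q^5 + 2*q^4 - 116*q^3 - 296*q^2 + 432*q + 1152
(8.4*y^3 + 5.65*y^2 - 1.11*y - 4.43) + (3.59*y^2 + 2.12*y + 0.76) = 8.4*y^3 + 9.24*y^2 + 1.01*y - 3.67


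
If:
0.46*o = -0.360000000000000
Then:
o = -0.78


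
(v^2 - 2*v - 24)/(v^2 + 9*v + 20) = (v - 6)/(v + 5)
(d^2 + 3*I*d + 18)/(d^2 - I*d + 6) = (d + 6*I)/(d + 2*I)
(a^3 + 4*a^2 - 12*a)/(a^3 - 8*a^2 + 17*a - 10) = a*(a + 6)/(a^2 - 6*a + 5)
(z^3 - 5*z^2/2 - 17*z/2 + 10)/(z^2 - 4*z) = z + 3/2 - 5/(2*z)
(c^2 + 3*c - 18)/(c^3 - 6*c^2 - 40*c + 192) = (c - 3)/(c^2 - 12*c + 32)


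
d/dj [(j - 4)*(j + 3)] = 2*j - 1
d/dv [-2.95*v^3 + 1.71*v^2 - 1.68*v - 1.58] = -8.85*v^2 + 3.42*v - 1.68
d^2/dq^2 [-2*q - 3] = 0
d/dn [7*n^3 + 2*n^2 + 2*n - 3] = 21*n^2 + 4*n + 2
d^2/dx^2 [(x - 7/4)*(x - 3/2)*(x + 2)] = 6*x - 5/2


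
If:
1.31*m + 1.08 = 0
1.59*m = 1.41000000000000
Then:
No Solution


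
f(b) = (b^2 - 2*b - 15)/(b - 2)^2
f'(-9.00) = -0.04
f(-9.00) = 0.69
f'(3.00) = 28.00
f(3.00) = -12.00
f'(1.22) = -66.50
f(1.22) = -26.22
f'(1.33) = -104.20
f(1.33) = -35.40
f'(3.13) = 19.23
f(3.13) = -8.98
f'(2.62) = 120.67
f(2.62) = -34.80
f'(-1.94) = -0.62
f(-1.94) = -0.47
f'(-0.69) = -1.82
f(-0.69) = -1.82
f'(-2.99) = -0.32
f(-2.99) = -0.00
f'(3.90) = 3.82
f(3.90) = -2.10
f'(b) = (2*b - 2)/(b - 2)^2 - 2*(b^2 - 2*b - 15)/(b - 2)^3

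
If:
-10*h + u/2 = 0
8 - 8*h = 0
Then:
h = 1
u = 20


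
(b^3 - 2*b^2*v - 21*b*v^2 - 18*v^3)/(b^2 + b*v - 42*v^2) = (b^2 + 4*b*v + 3*v^2)/(b + 7*v)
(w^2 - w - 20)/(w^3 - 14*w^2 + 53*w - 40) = (w + 4)/(w^2 - 9*w + 8)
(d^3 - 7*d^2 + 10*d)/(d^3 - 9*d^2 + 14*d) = (d - 5)/(d - 7)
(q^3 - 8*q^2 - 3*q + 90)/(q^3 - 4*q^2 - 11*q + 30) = (q - 6)/(q - 2)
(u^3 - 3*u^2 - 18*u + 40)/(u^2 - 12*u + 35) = (u^2 + 2*u - 8)/(u - 7)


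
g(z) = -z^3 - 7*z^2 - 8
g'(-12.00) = -264.00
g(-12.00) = 712.00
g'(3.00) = -69.00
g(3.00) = -98.00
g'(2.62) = -57.27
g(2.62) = -74.04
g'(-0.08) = 1.10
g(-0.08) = -8.04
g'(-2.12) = 16.20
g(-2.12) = -29.93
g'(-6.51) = -36.00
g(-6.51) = -28.77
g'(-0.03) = 0.42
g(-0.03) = -8.01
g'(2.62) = -57.27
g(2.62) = -74.04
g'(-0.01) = 0.14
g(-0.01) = -8.00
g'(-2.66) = 16.01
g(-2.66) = -38.71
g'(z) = -3*z^2 - 14*z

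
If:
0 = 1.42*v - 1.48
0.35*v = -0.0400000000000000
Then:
No Solution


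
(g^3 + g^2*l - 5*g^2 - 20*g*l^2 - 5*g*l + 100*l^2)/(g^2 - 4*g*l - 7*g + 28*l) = (g^2 + 5*g*l - 5*g - 25*l)/(g - 7)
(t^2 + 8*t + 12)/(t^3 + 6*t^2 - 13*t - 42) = (t + 6)/(t^2 + 4*t - 21)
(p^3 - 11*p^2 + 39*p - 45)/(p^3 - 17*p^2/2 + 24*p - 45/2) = 2*(p - 5)/(2*p - 5)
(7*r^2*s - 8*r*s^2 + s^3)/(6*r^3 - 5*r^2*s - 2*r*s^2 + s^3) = s*(7*r - s)/(6*r^2 + r*s - s^2)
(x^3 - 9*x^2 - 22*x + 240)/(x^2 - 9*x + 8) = (x^2 - x - 30)/(x - 1)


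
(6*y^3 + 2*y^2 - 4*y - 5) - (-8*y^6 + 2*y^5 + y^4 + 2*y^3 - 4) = 8*y^6 - 2*y^5 - y^4 + 4*y^3 + 2*y^2 - 4*y - 1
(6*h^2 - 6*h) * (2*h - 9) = 12*h^3 - 66*h^2 + 54*h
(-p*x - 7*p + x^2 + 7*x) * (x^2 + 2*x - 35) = -p*x^3 - 9*p*x^2 + 21*p*x + 245*p + x^4 + 9*x^3 - 21*x^2 - 245*x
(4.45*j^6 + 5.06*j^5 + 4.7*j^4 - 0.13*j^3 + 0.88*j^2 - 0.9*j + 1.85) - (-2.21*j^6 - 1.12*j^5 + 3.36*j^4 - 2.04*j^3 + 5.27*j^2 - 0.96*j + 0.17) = 6.66*j^6 + 6.18*j^5 + 1.34*j^4 + 1.91*j^3 - 4.39*j^2 + 0.0599999999999999*j + 1.68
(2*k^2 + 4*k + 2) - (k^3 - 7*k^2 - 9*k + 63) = -k^3 + 9*k^2 + 13*k - 61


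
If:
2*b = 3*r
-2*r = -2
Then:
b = 3/2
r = 1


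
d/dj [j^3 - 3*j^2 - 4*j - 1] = 3*j^2 - 6*j - 4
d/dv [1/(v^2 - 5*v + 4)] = (5 - 2*v)/(v^2 - 5*v + 4)^2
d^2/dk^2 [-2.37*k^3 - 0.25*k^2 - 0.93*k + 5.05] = -14.22*k - 0.5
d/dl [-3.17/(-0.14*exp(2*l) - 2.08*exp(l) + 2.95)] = (-0.8876*exp(l) - 6.5936)*exp(l)/(0.14*exp(2*l) + 2.08*exp(l) - 2.95)^2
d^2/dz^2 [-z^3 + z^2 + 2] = 2 - 6*z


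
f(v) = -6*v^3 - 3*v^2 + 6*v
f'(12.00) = -2658.00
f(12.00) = -10728.00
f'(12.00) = -2658.00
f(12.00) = -10728.00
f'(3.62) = -251.60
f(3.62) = -302.22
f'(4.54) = -392.25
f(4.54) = -596.05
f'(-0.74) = 0.58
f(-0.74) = -3.65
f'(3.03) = -177.44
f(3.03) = -176.27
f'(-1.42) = -21.78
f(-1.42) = 2.61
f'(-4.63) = -352.08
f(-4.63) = 503.43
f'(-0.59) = 3.27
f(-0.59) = -3.35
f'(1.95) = -74.14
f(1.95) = -44.20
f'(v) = -18*v^2 - 6*v + 6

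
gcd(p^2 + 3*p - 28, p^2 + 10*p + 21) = p + 7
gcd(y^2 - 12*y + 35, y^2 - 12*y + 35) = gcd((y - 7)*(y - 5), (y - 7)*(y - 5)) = y^2 - 12*y + 35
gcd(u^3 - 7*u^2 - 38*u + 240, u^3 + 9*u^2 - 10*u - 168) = u + 6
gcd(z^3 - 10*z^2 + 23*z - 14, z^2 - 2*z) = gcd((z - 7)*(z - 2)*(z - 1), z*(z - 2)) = z - 2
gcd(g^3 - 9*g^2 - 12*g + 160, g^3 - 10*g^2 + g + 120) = g^2 - 13*g + 40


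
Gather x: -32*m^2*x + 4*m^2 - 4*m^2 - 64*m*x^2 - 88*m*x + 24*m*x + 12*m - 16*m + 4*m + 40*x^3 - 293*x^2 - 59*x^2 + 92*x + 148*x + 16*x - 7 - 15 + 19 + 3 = 40*x^3 + x^2*(-64*m - 352) + x*(-32*m^2 - 64*m + 256)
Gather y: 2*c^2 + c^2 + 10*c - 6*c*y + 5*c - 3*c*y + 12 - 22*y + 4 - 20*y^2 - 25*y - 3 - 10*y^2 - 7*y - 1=3*c^2 + 15*c - 30*y^2 + y*(-9*c - 54) + 12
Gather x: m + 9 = m + 9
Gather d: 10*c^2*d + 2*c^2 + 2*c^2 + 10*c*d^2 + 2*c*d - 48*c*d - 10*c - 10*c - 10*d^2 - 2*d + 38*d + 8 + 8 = 4*c^2 - 20*c + d^2*(10*c - 10) + d*(10*c^2 - 46*c + 36) + 16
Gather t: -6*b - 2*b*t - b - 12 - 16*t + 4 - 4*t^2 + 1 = -7*b - 4*t^2 + t*(-2*b - 16) - 7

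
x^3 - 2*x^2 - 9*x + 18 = (x - 3)*(x - 2)*(x + 3)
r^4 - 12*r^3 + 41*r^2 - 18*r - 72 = (r - 6)*(r - 4)*(r - 3)*(r + 1)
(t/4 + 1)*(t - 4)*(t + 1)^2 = t^4/4 + t^3/2 - 15*t^2/4 - 8*t - 4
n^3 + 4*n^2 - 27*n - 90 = (n - 5)*(n + 3)*(n + 6)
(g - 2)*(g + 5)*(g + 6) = g^3 + 9*g^2 + 8*g - 60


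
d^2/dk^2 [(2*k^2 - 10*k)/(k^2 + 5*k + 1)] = 4*(-10*k^3 - 3*k^2 + 15*k + 26)/(k^6 + 15*k^5 + 78*k^4 + 155*k^3 + 78*k^2 + 15*k + 1)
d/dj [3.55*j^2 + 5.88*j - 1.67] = 7.1*j + 5.88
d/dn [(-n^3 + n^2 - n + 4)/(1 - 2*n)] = (4*n^3 - 5*n^2 + 2*n + 7)/(4*n^2 - 4*n + 1)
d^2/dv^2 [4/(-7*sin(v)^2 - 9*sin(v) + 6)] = 4*(196*sin(v)^4 + 189*sin(v)^3 - 45*sin(v)^2 - 324*sin(v) - 246)/(7*sin(v)^2 + 9*sin(v) - 6)^3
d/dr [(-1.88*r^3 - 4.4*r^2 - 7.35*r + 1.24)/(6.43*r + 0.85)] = (-24.1768*r^3 - 33.086*r^2 - 7.48*r - 14.2207)/(41.3449*r^2 + 10.931*r + 0.7225)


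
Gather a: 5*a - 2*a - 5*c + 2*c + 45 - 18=3*a - 3*c + 27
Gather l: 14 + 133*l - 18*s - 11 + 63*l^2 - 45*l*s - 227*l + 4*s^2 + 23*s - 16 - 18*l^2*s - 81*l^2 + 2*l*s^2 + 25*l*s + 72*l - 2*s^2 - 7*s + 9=l^2*(-18*s - 18) + l*(2*s^2 - 20*s - 22) + 2*s^2 - 2*s - 4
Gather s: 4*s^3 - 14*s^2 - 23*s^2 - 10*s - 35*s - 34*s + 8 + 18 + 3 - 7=4*s^3 - 37*s^2 - 79*s + 22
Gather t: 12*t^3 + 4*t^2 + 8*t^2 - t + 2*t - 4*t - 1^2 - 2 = 12*t^3 + 12*t^2 - 3*t - 3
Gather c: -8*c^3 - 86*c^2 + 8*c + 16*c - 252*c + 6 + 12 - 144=-8*c^3 - 86*c^2 - 228*c - 126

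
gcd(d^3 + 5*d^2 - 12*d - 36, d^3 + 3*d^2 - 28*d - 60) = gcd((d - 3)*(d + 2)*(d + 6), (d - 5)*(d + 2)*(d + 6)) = d^2 + 8*d + 12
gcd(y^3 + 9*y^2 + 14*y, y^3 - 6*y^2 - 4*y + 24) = y + 2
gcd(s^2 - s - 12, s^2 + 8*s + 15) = s + 3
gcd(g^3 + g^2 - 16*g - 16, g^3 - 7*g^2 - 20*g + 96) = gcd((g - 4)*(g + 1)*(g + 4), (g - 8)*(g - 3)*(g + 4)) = g + 4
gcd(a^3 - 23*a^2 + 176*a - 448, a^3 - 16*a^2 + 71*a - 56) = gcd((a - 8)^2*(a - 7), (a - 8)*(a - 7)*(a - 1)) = a^2 - 15*a + 56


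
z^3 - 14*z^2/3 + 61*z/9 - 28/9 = (z - 7/3)*(z - 4/3)*(z - 1)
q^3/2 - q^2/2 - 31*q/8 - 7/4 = (q/2 + 1)*(q - 7/2)*(q + 1/2)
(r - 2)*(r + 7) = r^2 + 5*r - 14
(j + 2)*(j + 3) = j^2 + 5*j + 6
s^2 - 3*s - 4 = (s - 4)*(s + 1)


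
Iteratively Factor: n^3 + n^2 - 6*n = (n)*(n^2 + n - 6) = n*(n - 2)*(n + 3)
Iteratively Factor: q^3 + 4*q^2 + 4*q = (q)*(q^2 + 4*q + 4) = q*(q + 2)*(q + 2)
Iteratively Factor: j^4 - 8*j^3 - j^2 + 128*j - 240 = (j - 3)*(j^3 - 5*j^2 - 16*j + 80) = (j - 5)*(j - 3)*(j^2 - 16) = (j - 5)*(j - 4)*(j - 3)*(j + 4)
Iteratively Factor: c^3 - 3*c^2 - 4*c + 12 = (c - 2)*(c^2 - c - 6) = (c - 2)*(c + 2)*(c - 3)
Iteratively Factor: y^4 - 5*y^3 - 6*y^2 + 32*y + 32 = (y - 4)*(y^3 - y^2 - 10*y - 8) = (y - 4)*(y + 1)*(y^2 - 2*y - 8) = (y - 4)*(y + 1)*(y + 2)*(y - 4)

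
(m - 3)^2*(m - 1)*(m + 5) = m^4 - 2*m^3 - 20*m^2 + 66*m - 45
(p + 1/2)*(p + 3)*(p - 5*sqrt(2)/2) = p^3 - 5*sqrt(2)*p^2/2 + 7*p^2/2 - 35*sqrt(2)*p/4 + 3*p/2 - 15*sqrt(2)/4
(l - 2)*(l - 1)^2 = l^3 - 4*l^2 + 5*l - 2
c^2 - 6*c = c*(c - 6)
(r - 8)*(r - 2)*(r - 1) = r^3 - 11*r^2 + 26*r - 16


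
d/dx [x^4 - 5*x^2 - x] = 4*x^3 - 10*x - 1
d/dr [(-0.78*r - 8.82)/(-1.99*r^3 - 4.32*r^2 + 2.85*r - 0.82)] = (-3.1044*r^3 - 56.025*r^2 - 76.2048*r + 25.7766)/(3.9601*r^6 + 17.1936*r^5 + 7.3194*r^4 - 21.3604*r^3 + 15.2073*r^2 - 4.674*r + 0.6724)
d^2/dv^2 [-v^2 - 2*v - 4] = -2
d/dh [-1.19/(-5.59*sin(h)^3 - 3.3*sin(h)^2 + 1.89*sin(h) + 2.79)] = (-19.9563*sin(h)^2 - 7.854*sin(h) + 2.2491)*cos(h)/(5.59*sin(h)^3 + 3.3*sin(h)^2 - 1.89*sin(h) - 2.79)^2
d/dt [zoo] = 0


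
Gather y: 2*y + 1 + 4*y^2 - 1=4*y^2 + 2*y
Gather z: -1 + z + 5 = z + 4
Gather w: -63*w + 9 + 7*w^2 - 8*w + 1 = 7*w^2 - 71*w + 10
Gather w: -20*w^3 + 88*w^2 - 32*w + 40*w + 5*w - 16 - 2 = -20*w^3 + 88*w^2 + 13*w - 18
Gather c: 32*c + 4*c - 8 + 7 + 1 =36*c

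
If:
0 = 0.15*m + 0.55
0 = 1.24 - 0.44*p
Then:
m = -3.67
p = 2.82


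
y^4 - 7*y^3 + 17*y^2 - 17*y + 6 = (y - 3)*(y - 2)*(y - 1)^2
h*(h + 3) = h^2 + 3*h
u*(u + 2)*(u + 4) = u^3 + 6*u^2 + 8*u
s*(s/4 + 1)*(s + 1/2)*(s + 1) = s^4/4 + 11*s^3/8 + 13*s^2/8 + s/2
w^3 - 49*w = w*(w - 7)*(w + 7)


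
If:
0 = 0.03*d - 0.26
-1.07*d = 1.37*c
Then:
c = -6.77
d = 8.67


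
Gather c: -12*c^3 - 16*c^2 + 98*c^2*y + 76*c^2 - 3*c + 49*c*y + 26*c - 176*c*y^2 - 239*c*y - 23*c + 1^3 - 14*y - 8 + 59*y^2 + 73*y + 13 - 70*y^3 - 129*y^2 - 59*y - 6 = -12*c^3 + c^2*(98*y + 60) + c*(-176*y^2 - 190*y) - 70*y^3 - 70*y^2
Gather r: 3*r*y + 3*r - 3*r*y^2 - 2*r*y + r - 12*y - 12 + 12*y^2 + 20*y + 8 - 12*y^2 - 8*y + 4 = r*(-3*y^2 + y + 4)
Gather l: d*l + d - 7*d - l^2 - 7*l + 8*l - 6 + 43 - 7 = -6*d - l^2 + l*(d + 1) + 30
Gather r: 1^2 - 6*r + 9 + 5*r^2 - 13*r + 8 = 5*r^2 - 19*r + 18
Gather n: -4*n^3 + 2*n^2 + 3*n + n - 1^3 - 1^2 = -4*n^3 + 2*n^2 + 4*n - 2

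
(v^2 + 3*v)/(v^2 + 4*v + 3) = v/(v + 1)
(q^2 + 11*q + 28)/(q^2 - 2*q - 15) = (q^2 + 11*q + 28)/(q^2 - 2*q - 15)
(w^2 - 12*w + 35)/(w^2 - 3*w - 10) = (w - 7)/(w + 2)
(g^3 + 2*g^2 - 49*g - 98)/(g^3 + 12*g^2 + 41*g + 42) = (g - 7)/(g + 3)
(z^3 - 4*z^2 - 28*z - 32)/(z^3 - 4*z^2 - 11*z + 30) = (z^3 - 4*z^2 - 28*z - 32)/(z^3 - 4*z^2 - 11*z + 30)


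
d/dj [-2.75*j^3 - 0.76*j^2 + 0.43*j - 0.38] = -8.25*j^2 - 1.52*j + 0.43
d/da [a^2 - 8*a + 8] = 2*a - 8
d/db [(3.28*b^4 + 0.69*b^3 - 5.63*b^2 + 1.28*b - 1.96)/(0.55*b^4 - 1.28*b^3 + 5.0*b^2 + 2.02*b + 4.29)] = (-4.5779*b^6 + 38.993*b^5 + 14.0084*b^4 + 66.6612*b^3 - 16.4187*b^2 - 28.7054*b + 9.4504)/(0.3025*b^8 - 1.408*b^7 + 7.1384*b^6 - 10.578*b^5 + 24.5478*b^4 + 9.2176*b^3 + 46.9804*b^2 + 17.3316*b + 18.4041)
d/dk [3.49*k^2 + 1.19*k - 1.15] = 6.98*k + 1.19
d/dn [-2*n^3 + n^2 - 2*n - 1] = -6*n^2 + 2*n - 2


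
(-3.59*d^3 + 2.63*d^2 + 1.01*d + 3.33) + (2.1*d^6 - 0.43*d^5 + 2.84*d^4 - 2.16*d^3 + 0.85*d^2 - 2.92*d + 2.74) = 2.1*d^6 - 0.43*d^5 + 2.84*d^4 - 5.75*d^3 + 3.48*d^2 - 1.91*d + 6.07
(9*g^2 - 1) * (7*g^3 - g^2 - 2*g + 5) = 63*g^5 - 9*g^4 - 25*g^3 + 46*g^2 + 2*g - 5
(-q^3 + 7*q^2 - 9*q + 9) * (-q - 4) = q^4 - 3*q^3 - 19*q^2 + 27*q - 36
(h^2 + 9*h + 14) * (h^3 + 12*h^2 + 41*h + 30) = h^5 + 21*h^4 + 163*h^3 + 567*h^2 + 844*h + 420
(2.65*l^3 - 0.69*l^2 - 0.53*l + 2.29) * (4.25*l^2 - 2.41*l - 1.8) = 11.2625*l^5 - 9.319*l^4 - 5.3596*l^3 + 12.2518*l^2 - 4.5649*l - 4.122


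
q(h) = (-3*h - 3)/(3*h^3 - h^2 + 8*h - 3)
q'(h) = (-3*h - 3)*(-9*h^2 + 2*h - 8)/(3*h^3 - h^2 + 8*h - 3)^2 - 3/(3*h^3 - h^2 + 8*h - 3)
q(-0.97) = 0.01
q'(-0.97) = 0.22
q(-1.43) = -0.05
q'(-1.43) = 0.06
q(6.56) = -0.03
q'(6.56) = 0.01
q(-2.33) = -0.06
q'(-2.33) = -0.01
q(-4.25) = -0.03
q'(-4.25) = -0.01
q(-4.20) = -0.03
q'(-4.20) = -0.01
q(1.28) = -0.58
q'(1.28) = 0.72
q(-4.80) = -0.03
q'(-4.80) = -0.01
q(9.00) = -0.01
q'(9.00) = 0.00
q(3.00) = -0.13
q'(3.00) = 0.08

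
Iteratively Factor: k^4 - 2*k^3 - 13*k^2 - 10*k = (k + 1)*(k^3 - 3*k^2 - 10*k) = (k + 1)*(k + 2)*(k^2 - 5*k) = k*(k + 1)*(k + 2)*(k - 5)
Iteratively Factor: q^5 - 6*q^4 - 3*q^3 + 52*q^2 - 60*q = (q - 5)*(q^4 - q^3 - 8*q^2 + 12*q) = q*(q - 5)*(q^3 - q^2 - 8*q + 12) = q*(q - 5)*(q - 2)*(q^2 + q - 6) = q*(q - 5)*(q - 2)^2*(q + 3)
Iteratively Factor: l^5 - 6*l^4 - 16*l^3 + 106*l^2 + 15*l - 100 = (l + 1)*(l^4 - 7*l^3 - 9*l^2 + 115*l - 100) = (l - 5)*(l + 1)*(l^3 - 2*l^2 - 19*l + 20) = (l - 5)^2*(l + 1)*(l^2 + 3*l - 4) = (l - 5)^2*(l - 1)*(l + 1)*(l + 4)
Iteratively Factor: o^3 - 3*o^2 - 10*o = (o - 5)*(o^2 + 2*o) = (o - 5)*(o + 2)*(o)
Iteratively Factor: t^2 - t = (t - 1)*(t)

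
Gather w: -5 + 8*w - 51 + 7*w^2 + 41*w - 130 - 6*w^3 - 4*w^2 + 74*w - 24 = -6*w^3 + 3*w^2 + 123*w - 210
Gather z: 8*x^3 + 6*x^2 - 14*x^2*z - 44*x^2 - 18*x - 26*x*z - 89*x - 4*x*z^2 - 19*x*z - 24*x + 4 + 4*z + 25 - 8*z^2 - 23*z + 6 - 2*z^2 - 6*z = 8*x^3 - 38*x^2 - 131*x + z^2*(-4*x - 10) + z*(-14*x^2 - 45*x - 25) + 35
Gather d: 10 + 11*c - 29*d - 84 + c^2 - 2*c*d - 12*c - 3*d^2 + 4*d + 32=c^2 - c - 3*d^2 + d*(-2*c - 25) - 42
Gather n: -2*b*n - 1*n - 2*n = n*(-2*b - 3)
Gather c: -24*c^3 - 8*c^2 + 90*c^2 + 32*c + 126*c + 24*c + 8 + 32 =-24*c^3 + 82*c^2 + 182*c + 40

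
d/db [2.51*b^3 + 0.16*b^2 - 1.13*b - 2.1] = 7.53*b^2 + 0.32*b - 1.13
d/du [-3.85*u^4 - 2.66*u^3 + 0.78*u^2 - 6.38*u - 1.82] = -15.4*u^3 - 7.98*u^2 + 1.56*u - 6.38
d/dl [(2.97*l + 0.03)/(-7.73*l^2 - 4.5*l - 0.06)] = (22.9581*l^2 + 0.463800000000001*l - 0.0432)/(59.7529*l^4 + 69.57*l^3 + 21.1776*l^2 + 0.54*l + 0.0036)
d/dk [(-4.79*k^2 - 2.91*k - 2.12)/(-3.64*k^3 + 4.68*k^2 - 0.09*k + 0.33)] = (-17.4356*k^4 - 21.1848*k^3 - 9.1005*k^2 + 16.6818*k - 1.1511)/(13.2496*k^6 - 34.0704*k^5 + 22.5576*k^4 - 3.2448*k^3 + 3.0969*k^2 - 0.0594*k + 0.1089)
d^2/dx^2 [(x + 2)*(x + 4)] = 2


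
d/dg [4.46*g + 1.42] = 4.46000000000000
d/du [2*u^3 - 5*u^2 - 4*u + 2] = 6*u^2 - 10*u - 4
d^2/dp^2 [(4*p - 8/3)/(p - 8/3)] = 432/(3*p - 8)^3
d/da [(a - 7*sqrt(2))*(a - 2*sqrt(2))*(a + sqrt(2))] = 3*a^2 - 16*sqrt(2)*a + 10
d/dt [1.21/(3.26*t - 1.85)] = -3.9446/(3.26*t - 1.85)^2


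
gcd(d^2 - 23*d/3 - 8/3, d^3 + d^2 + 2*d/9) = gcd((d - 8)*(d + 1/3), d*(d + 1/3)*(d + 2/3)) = d + 1/3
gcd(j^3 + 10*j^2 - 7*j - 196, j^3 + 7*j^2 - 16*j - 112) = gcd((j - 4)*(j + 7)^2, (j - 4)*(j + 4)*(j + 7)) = j^2 + 3*j - 28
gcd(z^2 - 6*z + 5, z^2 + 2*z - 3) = z - 1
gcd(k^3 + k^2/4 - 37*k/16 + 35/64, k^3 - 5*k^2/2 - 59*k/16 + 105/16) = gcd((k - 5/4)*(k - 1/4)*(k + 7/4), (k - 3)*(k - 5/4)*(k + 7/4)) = k^2 + k/2 - 35/16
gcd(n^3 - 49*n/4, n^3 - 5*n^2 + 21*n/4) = n^2 - 7*n/2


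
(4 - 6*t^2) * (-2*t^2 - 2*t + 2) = 12*t^4 + 12*t^3 - 20*t^2 - 8*t + 8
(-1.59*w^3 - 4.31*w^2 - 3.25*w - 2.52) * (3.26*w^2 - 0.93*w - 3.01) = -5.1834*w^5 - 12.5719*w^4 - 1.8008*w^3 + 7.7804*w^2 + 12.1261*w + 7.5852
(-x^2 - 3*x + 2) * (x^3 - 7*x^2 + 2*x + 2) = -x^5 + 4*x^4 + 21*x^3 - 22*x^2 - 2*x + 4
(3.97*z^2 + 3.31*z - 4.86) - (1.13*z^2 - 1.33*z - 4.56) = 2.84*z^2 + 4.64*z - 0.300000000000001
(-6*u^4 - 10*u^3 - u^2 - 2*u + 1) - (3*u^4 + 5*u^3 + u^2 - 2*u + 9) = -9*u^4 - 15*u^3 - 2*u^2 - 8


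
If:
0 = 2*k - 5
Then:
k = 5/2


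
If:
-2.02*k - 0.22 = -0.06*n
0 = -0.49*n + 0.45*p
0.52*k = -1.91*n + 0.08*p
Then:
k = -0.11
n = 0.03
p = 0.03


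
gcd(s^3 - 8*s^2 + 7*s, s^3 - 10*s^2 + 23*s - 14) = s^2 - 8*s + 7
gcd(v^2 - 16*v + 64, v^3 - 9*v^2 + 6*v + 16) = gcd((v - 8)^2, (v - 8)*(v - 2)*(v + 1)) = v - 8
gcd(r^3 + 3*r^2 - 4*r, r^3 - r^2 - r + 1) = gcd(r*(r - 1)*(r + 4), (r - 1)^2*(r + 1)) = r - 1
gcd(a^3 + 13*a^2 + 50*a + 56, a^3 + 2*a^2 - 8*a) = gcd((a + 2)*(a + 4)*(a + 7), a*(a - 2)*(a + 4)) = a + 4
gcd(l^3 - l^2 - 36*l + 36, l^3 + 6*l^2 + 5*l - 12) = l - 1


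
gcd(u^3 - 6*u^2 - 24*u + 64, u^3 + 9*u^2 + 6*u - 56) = u^2 + 2*u - 8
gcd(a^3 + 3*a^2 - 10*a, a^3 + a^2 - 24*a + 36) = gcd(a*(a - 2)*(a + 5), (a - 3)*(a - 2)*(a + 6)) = a - 2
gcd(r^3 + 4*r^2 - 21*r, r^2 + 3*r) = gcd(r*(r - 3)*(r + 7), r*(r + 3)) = r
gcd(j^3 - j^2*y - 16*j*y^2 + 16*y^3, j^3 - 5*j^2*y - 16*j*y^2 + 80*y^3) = -j^2 + 16*y^2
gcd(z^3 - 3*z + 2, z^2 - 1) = z - 1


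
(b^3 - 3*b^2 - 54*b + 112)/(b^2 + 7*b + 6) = (b^3 - 3*b^2 - 54*b + 112)/(b^2 + 7*b + 6)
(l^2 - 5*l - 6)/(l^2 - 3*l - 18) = (l + 1)/(l + 3)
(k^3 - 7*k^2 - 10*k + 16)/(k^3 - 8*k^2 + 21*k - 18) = (k^3 - 7*k^2 - 10*k + 16)/(k^3 - 8*k^2 + 21*k - 18)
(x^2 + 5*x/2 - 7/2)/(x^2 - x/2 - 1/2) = (2*x + 7)/(2*x + 1)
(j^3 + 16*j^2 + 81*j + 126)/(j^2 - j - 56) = (j^2 + 9*j + 18)/(j - 8)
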